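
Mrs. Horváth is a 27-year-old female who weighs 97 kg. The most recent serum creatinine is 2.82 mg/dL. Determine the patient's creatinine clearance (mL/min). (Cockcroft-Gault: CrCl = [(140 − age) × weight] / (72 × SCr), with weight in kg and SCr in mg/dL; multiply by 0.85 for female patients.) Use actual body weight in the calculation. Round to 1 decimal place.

CrCl = (140 − 27) × 97 / (72 × 2.82) × 0.85 = 10961.0 / 203.04 × 0.85 ≈ 45.9 mL/min

45.9 mL/min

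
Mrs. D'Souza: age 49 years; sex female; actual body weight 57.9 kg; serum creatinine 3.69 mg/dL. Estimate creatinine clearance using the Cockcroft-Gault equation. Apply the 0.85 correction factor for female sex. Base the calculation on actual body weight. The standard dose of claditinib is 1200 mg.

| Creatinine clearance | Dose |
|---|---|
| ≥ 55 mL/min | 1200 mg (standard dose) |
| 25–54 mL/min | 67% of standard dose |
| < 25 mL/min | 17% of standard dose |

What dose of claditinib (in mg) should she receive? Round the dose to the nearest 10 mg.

CrCl = (140 − 49) × 57.9 / (72 × 3.69) × 0.85 = 5268.9 / 265.68 × 0.85 ≈ 16.9 mL/min
CrCl ≈ 17 mL/min → bracket < 25 mL/min.
17% of 1200 mg = 204 mg → 200 mg

200 mg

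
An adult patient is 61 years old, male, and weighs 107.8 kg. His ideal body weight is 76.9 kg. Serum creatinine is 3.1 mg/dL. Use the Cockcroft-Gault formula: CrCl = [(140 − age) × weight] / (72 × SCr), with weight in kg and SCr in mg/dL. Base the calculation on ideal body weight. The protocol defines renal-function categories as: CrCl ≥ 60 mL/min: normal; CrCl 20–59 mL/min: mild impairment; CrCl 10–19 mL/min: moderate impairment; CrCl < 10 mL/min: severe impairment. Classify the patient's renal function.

CrCl = (140 − 61) × 76.9 / (72 × 3.1) = 6075.1 / 223.20 ≈ 27.2 mL/min
27 mL/min falls in the 'mild impairment' range.

mild impairment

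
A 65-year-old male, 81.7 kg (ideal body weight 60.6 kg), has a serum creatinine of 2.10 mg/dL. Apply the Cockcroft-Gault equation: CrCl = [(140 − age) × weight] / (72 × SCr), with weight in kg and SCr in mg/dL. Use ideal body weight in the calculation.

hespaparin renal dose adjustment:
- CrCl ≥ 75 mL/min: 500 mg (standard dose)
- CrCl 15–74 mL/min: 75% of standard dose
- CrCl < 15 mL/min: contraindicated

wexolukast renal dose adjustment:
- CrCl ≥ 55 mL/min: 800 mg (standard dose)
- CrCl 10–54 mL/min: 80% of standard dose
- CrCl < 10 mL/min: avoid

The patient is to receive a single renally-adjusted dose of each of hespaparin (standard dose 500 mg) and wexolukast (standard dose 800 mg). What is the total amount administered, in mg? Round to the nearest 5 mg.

1015 mg

CrCl = (140 − 65) × 60.6 / (72 × 2.1) = 4545.0 / 151.20 ≈ 30.1 mL/min
CrCl ≈ 30 mL/min.
hespaparin: 15–74 mL/min → 75% of 500 mg = 375 mg.
wexolukast: 10–54 mL/min → 80% of 800 mg = 640 mg.
Total = 375 + 640 = 1015 mg.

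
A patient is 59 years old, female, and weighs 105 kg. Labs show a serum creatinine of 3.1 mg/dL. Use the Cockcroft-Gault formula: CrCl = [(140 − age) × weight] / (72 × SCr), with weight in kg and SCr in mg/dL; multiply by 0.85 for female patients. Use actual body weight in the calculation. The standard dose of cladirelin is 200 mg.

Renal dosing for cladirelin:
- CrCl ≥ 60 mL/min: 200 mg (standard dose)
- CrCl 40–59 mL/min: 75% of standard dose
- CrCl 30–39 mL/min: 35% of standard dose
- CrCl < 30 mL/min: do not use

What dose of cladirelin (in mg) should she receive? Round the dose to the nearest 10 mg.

70 mg

CrCl = (140 − 59) × 105 / (72 × 3.1) × 0.85 = 8505.0 / 223.20 × 0.85 ≈ 32.4 mL/min
CrCl ≈ 32 mL/min → bracket 30–39 mL/min.
35% of 200 mg = 70 mg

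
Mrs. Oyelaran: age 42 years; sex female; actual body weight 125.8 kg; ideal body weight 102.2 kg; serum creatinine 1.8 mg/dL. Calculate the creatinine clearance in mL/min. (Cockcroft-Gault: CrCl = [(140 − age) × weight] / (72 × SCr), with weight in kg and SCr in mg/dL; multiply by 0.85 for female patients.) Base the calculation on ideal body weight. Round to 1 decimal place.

65.7 mL/min

CrCl = (140 − 42) × 102.2 / (72 × 1.8) × 0.85 = 10015.6 / 129.60 × 0.85 ≈ 65.7 mL/min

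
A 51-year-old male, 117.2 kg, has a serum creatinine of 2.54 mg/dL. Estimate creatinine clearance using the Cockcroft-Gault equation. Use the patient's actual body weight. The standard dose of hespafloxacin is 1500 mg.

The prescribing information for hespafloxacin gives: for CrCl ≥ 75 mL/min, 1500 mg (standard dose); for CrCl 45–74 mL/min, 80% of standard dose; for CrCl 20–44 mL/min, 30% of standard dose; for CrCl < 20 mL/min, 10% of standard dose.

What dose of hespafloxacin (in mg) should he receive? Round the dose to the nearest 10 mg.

1200 mg

CrCl = (140 − 51) × 117.2 / (72 × 2.54) = 10430.8 / 182.88 ≈ 57.0 mL/min
CrCl ≈ 57 mL/min → bracket 45–74 mL/min.
80% of 1500 mg = 1200 mg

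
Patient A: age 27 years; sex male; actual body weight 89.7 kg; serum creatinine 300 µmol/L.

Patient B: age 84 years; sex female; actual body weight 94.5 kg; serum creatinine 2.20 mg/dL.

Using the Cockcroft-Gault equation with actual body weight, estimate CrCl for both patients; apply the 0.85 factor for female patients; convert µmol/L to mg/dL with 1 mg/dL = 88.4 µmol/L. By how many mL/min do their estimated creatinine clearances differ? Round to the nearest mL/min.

13 mL/min

Patient A: SCr = 300 / 88.4 = 3.394 mg/dL
Patient A: CrCl = (140 − 27) × 89.7 / (72 × 3.394) = 10136.1 / 244.37 ≈ 41.5 mL/min
Patient B: CrCl = (140 − 84) × 94.5 / (72 × 2.2) × 0.85 = 5292.0 / 158.40 × 0.85 ≈ 28.4 mL/min
|41.5 − 28.4| = 13.1 mL/min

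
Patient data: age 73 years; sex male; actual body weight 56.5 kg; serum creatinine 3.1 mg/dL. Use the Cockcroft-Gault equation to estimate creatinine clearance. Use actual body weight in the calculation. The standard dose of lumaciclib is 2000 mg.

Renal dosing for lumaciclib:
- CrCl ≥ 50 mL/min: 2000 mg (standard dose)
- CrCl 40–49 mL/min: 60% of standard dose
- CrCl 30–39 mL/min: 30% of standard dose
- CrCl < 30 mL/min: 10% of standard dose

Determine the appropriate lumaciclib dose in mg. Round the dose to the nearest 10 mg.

200 mg

CrCl = (140 − 73) × 56.5 / (72 × 3.1) = 3785.5 / 223.20 ≈ 17.0 mL/min
CrCl ≈ 17 mL/min → bracket < 30 mL/min.
10% of 2000 mg = 200 mg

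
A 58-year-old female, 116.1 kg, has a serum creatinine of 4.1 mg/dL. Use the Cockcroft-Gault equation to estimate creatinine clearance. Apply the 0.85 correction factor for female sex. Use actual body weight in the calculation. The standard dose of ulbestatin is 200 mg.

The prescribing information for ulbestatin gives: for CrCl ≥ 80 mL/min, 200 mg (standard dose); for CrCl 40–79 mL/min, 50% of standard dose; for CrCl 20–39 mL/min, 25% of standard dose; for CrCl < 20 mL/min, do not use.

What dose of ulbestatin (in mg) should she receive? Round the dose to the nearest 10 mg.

50 mg

CrCl = (140 − 58) × 116.1 / (72 × 4.1) × 0.85 = 9520.2 / 295.20 × 0.85 ≈ 27.4 mL/min
CrCl ≈ 27 mL/min → bracket 20–39 mL/min.
25% of 200 mg = 50 mg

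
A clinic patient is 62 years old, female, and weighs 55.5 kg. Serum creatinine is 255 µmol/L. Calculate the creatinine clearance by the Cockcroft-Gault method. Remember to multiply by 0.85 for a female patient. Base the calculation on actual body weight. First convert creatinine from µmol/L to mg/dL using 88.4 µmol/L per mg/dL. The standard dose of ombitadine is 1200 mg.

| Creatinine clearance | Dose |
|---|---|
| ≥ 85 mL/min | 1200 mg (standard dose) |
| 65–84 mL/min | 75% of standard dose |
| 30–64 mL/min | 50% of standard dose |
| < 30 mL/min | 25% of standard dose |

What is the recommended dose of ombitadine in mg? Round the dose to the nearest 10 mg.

300 mg

SCr = 255 / 88.4 = 2.885 mg/dL
CrCl = (140 − 62) × 55.5 / (72 × 2.885) × 0.85 = 4329.0 / 207.72 × 0.85 ≈ 17.7 mL/min
CrCl ≈ 18 mL/min → bracket < 30 mL/min.
25% of 1200 mg = 300 mg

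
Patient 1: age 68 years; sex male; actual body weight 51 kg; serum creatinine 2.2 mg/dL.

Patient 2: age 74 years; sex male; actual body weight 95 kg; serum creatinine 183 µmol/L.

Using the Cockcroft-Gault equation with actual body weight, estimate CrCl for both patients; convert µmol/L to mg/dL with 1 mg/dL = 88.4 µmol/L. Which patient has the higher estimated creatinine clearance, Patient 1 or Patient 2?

Patient 1: CrCl = (140 − 68) × 51 / (72 × 2.2) = 3672.0 / 158.40 ≈ 23.2 mL/min
Patient 2: SCr = 183 / 88.4 = 2.07 mg/dL
Patient 2: CrCl = (140 − 74) × 95 / (72 × 2.07) = 6270.0 / 149.04 ≈ 42.1 mL/min
23.2 vs 42.1 mL/min → Patient 2 is higher.

Patient 2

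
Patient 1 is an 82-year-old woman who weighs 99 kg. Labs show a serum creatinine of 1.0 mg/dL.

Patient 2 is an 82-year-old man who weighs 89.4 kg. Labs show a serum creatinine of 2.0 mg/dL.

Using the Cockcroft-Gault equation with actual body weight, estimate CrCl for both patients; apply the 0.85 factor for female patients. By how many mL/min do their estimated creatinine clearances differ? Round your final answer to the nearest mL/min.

32 mL/min

Patient 1: CrCl = (140 − 82) × 99 / (72 × 1) × 0.85 = 5742.0 / 72.00 × 0.85 ≈ 67.8 mL/min
Patient 2: CrCl = (140 − 82) × 89.4 / (72 × 2) = 5185.2 / 144.00 ≈ 36.0 mL/min
|67.8 − 36.0| = 31.8 mL/min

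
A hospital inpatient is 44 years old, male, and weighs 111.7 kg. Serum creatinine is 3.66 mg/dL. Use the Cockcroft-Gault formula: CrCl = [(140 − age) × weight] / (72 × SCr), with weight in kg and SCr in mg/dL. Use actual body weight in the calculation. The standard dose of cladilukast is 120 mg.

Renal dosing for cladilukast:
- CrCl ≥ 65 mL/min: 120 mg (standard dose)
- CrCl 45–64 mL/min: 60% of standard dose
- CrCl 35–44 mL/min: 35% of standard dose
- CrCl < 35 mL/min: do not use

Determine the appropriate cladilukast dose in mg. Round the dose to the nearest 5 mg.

40 mg

CrCl = (140 − 44) × 111.7 / (72 × 3.66) = 10723.2 / 263.52 ≈ 40.7 mL/min
CrCl ≈ 41 mL/min → bracket 35–44 mL/min.
35% of 120 mg = 42 mg → 40 mg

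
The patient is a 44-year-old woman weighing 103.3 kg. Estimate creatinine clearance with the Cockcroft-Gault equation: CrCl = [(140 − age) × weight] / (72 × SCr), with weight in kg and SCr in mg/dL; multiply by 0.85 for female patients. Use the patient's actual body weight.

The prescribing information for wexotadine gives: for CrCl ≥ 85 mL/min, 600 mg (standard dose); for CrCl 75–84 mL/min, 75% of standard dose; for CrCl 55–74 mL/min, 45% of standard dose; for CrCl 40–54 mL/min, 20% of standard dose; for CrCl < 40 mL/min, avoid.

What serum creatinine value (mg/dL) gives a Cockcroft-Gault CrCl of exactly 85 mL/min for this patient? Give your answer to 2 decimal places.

1.38 mg/dL

Standard dose requires CrCl ≥ 85 mL/min.
Set (140 − 44) × 103.3 × 0.85 / (72 × SCr) = 85
SCr = (140 − 44) × 103.3 × 0.85 / (72 × 85) = 1.377 mg/dL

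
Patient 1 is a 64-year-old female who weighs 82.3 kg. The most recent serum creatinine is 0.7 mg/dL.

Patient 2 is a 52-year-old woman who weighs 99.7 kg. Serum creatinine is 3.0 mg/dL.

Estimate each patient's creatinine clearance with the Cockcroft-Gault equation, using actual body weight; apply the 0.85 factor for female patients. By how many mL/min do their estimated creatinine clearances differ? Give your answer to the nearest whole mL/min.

71 mL/min

Patient 1: CrCl = (140 − 64) × 82.3 / (72 × 0.7) × 0.85 = 6254.8 / 50.40 × 0.85 ≈ 105.5 mL/min
Patient 2: CrCl = (140 − 52) × 99.7 / (72 × 3) × 0.85 = 8773.6 / 216.00 × 0.85 ≈ 34.5 mL/min
|105.5 − 34.5| = 71.0 mL/min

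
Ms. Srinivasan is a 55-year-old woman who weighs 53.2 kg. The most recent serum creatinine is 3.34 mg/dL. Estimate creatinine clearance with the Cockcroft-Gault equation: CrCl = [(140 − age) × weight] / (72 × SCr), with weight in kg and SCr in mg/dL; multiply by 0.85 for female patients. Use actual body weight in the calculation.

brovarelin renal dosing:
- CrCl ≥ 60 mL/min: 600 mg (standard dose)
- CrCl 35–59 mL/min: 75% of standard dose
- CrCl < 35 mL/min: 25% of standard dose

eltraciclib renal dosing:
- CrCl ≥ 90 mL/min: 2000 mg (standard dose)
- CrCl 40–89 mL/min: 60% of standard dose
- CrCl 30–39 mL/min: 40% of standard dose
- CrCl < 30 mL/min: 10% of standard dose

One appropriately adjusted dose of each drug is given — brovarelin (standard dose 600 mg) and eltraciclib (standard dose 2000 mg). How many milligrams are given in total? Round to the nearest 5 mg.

350 mg

CrCl = (140 − 55) × 53.2 / (72 × 3.34) × 0.85 = 4522.0 / 240.48 × 0.85 ≈ 16.0 mL/min
CrCl ≈ 16 mL/min.
brovarelin: < 35 mL/min → 25% of 600 mg = 150 mg.
eltraciclib: < 30 mL/min → 10% of 2000 mg = 200 mg.
Total = 150 + 200 = 350 mg.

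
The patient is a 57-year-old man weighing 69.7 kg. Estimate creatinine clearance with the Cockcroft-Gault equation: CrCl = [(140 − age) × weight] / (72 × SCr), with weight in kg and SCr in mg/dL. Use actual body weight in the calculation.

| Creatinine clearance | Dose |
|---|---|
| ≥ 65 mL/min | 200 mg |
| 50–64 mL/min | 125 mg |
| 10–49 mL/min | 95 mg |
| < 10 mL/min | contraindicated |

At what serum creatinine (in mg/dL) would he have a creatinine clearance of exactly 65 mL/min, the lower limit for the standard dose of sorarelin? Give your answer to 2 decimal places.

1.24 mg/dL

Standard dose requires CrCl ≥ 65 mL/min.
Set (140 − 57) × 69.7 / (72 × SCr) = 65
SCr = (140 − 57) × 69.7 / (72 × 65) = 1.236 mg/dL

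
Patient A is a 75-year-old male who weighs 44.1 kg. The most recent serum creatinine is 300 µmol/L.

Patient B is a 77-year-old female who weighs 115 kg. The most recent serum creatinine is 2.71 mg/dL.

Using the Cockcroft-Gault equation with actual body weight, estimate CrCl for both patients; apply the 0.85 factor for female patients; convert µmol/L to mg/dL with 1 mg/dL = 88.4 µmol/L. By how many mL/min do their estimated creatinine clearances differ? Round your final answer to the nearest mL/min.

Patient A: SCr = 300 / 88.4 = 3.394 mg/dL
Patient A: CrCl = (140 − 75) × 44.1 / (72 × 3.394) = 2866.5 / 244.37 ≈ 11.7 mL/min
Patient B: CrCl = (140 − 77) × 115 / (72 × 2.71) × 0.85 = 7245.0 / 195.12 × 0.85 ≈ 31.6 mL/min
|11.7 − 31.6| = 19.9 mL/min

20 mL/min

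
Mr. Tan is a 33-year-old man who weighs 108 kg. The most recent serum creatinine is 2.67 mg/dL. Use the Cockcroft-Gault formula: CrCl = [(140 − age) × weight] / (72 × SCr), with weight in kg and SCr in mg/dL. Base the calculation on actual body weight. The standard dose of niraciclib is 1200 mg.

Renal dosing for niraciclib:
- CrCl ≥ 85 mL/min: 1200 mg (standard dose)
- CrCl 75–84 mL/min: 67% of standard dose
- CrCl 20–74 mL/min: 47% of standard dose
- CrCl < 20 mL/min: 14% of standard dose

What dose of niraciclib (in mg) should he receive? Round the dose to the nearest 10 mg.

560 mg

CrCl = (140 − 33) × 108 / (72 × 2.67) = 11556.0 / 192.24 ≈ 60.1 mL/min
CrCl ≈ 60 mL/min → bracket 20–74 mL/min.
47% of 1200 mg = 564 mg → 560 mg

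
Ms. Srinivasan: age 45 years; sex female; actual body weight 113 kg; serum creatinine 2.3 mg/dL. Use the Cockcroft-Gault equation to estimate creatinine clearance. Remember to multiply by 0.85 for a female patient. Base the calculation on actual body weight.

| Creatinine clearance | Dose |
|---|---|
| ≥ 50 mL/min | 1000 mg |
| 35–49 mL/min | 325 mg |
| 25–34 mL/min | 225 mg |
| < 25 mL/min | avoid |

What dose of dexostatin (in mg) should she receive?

1000 mg

CrCl = (140 − 45) × 113 / (72 × 2.3) × 0.85 = 10735.0 / 165.60 × 0.85 ≈ 55.1 mL/min
CrCl ≈ 55 mL/min → bracket ≥ 50 mL/min.
Dose for this bracket: 1000 mg.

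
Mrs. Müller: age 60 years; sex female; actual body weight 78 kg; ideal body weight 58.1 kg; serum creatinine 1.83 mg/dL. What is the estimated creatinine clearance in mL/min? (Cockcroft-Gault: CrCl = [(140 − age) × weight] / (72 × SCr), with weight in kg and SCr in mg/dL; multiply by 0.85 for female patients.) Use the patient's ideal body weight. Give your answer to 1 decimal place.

30.0 mL/min

CrCl = (140 − 60) × 58.1 / (72 × 1.83) × 0.85 = 4648.0 / 131.76 × 0.85 ≈ 30.0 mL/min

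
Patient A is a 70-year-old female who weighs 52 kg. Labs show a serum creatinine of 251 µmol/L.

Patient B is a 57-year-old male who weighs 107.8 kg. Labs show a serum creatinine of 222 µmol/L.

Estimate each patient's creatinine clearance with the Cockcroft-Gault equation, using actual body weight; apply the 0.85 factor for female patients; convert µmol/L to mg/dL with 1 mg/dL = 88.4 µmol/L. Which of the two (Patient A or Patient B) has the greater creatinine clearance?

Patient A: SCr = 251 / 88.4 = 2.839 mg/dL
Patient A: CrCl = (140 − 70) × 52 / (72 × 2.839) × 0.85 = 3640.0 / 204.41 × 0.85 ≈ 15.1 mL/min
Patient B: SCr = 222 / 88.4 = 2.511 mg/dL
Patient B: CrCl = (140 − 57) × 107.8 / (72 × 2.511) = 8947.4 / 180.79 ≈ 49.5 mL/min
15.1 vs 49.5 mL/min → Patient B is higher.

Patient B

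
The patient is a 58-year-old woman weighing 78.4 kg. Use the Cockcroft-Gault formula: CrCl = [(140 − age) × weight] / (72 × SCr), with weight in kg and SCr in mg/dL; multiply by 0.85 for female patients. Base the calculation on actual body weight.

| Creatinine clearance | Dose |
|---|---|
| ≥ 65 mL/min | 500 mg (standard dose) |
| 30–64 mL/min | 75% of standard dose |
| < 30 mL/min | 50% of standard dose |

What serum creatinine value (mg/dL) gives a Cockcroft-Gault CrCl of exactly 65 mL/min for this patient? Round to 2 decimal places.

Standard dose requires CrCl ≥ 65 mL/min.
Set (140 − 58) × 78.4 × 0.85 / (72 × SCr) = 65
SCr = (140 − 58) × 78.4 × 0.85 / (72 × 65) = 1.168 mg/dL

1.17 mg/dL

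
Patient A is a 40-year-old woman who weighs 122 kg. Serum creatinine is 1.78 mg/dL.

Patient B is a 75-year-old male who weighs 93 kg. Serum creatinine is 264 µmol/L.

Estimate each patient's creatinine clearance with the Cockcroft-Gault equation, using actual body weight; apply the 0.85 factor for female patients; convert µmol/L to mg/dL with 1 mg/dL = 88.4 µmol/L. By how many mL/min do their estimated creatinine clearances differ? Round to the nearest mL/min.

53 mL/min

Patient A: CrCl = (140 − 40) × 122 / (72 × 1.78) × 0.85 = 12200.0 / 128.16 × 0.85 ≈ 80.9 mL/min
Patient B: SCr = 264 / 88.4 = 2.986 mg/dL
Patient B: CrCl = (140 − 75) × 93 / (72 × 2.986) = 6045.0 / 214.99 ≈ 28.1 mL/min
|80.9 − 28.1| = 52.8 mL/min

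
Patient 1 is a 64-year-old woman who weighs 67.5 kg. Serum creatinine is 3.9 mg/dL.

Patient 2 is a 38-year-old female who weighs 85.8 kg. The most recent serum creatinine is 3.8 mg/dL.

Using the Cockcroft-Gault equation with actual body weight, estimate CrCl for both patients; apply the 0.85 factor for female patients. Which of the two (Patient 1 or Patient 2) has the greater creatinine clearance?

Patient 2

Patient 1: CrCl = (140 − 64) × 67.5 / (72 × 3.9) × 0.85 = 5130.0 / 280.80 × 0.85 ≈ 15.5 mL/min
Patient 2: CrCl = (140 − 38) × 85.8 / (72 × 3.8) × 0.85 = 8751.6 / 273.60 × 0.85 ≈ 27.2 mL/min
15.5 vs 27.2 mL/min → Patient 2 is higher.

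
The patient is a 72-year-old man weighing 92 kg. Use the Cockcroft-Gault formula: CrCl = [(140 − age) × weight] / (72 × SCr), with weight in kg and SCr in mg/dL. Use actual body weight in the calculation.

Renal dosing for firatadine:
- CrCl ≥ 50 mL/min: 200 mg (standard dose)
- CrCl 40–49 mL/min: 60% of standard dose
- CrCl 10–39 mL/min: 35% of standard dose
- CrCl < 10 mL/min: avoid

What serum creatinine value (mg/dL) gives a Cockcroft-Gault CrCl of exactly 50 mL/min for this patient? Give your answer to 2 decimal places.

1.74 mg/dL

Standard dose requires CrCl ≥ 50 mL/min.
Set (140 − 72) × 92 / (72 × SCr) = 50
SCr = (140 − 72) × 92 / (72 × 50) = 1.738 mg/dL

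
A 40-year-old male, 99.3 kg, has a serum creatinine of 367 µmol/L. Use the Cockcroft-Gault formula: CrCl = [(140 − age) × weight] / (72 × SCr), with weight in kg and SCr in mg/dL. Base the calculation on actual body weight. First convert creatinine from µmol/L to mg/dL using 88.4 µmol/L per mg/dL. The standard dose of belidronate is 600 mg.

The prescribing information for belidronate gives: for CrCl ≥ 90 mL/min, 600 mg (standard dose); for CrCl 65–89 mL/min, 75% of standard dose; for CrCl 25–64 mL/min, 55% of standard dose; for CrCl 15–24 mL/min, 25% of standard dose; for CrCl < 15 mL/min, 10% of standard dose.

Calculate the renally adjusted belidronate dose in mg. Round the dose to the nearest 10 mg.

SCr = 367 / 88.4 = 4.152 mg/dL
CrCl = (140 − 40) × 99.3 / (72 × 4.152) = 9930.0 / 298.94 ≈ 33.2 mL/min
CrCl ≈ 33 mL/min → bracket 25–64 mL/min.
55% of 600 mg = 330 mg

330 mg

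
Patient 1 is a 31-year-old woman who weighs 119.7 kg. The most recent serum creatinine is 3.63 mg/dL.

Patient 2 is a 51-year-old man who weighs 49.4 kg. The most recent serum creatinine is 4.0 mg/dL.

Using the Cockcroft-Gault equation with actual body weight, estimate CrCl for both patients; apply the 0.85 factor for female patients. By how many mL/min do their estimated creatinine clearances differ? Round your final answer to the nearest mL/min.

Patient 1: CrCl = (140 − 31) × 119.7 / (72 × 3.63) × 0.85 = 13047.3 / 261.36 × 0.85 ≈ 42.4 mL/min
Patient 2: CrCl = (140 − 51) × 49.4 / (72 × 4) = 4396.6 / 288.00 ≈ 15.3 mL/min
|42.4 − 15.3| = 27.1 mL/min

27 mL/min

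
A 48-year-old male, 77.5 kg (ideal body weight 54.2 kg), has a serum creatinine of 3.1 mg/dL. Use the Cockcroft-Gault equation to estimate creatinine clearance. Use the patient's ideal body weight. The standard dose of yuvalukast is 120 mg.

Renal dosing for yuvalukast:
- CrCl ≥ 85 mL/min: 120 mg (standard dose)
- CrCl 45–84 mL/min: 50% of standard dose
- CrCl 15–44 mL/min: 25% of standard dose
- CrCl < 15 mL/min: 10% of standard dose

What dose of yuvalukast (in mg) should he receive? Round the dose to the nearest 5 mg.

CrCl = (140 − 48) × 54.2 / (72 × 3.1) = 4986.4 / 223.20 ≈ 22.3 mL/min
CrCl ≈ 22 mL/min → bracket 15–44 mL/min.
25% of 120 mg = 30 mg

30 mg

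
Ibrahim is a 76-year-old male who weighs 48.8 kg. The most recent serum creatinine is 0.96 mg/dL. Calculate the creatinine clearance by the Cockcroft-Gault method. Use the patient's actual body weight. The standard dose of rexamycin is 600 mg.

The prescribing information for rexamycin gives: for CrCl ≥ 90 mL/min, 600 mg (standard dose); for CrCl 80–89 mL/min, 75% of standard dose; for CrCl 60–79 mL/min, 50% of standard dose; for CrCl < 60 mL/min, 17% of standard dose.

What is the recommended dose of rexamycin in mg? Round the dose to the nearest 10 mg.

100 mg

CrCl = (140 − 76) × 48.8 / (72 × 0.96) = 3123.2 / 69.12 ≈ 45.2 mL/min
CrCl ≈ 45 mL/min → bracket < 60 mL/min.
17% of 600 mg = 102 mg → 100 mg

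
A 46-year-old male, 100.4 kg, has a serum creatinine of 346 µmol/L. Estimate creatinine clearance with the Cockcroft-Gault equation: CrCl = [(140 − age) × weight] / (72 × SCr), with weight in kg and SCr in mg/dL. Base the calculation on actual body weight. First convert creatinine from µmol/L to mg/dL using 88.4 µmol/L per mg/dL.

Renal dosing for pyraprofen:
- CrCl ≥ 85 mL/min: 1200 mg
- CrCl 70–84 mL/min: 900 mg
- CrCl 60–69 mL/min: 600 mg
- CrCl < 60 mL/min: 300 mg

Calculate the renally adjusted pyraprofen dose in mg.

300 mg

SCr = 346 / 88.4 = 3.914 mg/dL
CrCl = (140 − 46) × 100.4 / (72 × 3.914) = 9437.6 / 281.81 ≈ 33.5 mL/min
CrCl ≈ 33 mL/min → bracket < 60 mL/min.
Dose for this bracket: 300 mg.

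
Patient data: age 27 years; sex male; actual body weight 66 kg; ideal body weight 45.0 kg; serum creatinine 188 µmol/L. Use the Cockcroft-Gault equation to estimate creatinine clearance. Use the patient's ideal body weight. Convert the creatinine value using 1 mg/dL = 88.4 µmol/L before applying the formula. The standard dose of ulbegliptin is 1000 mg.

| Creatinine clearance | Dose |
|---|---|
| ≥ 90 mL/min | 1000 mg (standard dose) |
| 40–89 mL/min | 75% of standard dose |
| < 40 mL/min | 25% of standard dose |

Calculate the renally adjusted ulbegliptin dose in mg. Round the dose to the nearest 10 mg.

SCr = 188 / 88.4 = 2.127 mg/dL
CrCl = (140 − 27) × 45 / (72 × 2.127) = 5085.0 / 153.14 ≈ 33.2 mL/min
CrCl ≈ 33 mL/min → bracket < 40 mL/min.
25% of 1000 mg = 250 mg

250 mg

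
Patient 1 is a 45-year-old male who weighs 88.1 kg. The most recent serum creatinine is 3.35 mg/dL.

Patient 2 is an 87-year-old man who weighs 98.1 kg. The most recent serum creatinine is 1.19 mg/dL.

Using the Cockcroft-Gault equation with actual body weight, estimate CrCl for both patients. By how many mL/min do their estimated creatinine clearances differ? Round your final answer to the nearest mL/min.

Patient 1: CrCl = (140 − 45) × 88.1 / (72 × 3.35) = 8369.5 / 241.20 ≈ 34.7 mL/min
Patient 2: CrCl = (140 − 87) × 98.1 / (72 × 1.19) = 5199.3 / 85.68 ≈ 60.7 mL/min
|34.7 − 60.7| = 26.0 mL/min

26 mL/min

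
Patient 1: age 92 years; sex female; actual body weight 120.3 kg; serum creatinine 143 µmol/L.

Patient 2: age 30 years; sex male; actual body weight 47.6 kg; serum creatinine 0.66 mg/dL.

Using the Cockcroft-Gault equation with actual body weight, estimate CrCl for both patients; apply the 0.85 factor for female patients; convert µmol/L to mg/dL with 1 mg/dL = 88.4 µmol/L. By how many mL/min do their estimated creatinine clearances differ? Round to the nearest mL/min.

68 mL/min

Patient 1: SCr = 143 / 88.4 = 1.618 mg/dL
Patient 1: CrCl = (140 − 92) × 120.3 / (72 × 1.618) × 0.85 = 5774.4 / 116.50 × 0.85 ≈ 42.1 mL/min
Patient 2: CrCl = (140 − 30) × 47.6 / (72 × 0.66) = 5236.0 / 47.52 ≈ 110.2 mL/min
|42.1 − 110.2| = 68.1 mL/min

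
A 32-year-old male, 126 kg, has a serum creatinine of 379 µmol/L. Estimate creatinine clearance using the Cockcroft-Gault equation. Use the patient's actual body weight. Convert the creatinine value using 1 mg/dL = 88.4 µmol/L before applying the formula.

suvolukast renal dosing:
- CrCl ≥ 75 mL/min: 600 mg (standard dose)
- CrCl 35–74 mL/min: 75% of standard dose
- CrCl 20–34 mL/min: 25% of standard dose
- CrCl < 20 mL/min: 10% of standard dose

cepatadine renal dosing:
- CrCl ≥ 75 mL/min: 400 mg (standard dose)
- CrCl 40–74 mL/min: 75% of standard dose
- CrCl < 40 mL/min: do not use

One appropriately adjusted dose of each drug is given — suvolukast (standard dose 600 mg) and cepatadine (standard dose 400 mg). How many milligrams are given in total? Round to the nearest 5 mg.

750 mg

SCr = 379 / 88.4 = 4.287 mg/dL
CrCl = (140 − 32) × 126 / (72 × 4.287) = 13608.0 / 308.66 ≈ 44.1 mL/min
CrCl ≈ 44 mL/min.
suvolukast: 35–74 mL/min → 75% of 600 mg = 450 mg.
cepatadine: 40–74 mL/min → 75% of 400 mg = 300 mg.
Total = 450 + 300 = 750 mg.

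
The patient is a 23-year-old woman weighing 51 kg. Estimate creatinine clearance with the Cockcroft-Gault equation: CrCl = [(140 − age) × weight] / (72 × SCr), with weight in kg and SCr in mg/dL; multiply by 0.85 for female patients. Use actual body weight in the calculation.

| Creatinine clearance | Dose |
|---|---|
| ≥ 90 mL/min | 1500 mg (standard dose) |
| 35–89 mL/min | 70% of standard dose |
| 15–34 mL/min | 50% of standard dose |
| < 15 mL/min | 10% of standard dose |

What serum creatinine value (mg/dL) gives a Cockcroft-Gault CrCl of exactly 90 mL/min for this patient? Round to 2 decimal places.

Standard dose requires CrCl ≥ 90 mL/min.
Set (140 − 23) × 51 × 0.85 / (72 × SCr) = 90
SCr = (140 − 23) × 51 × 0.85 / (72 × 90) = 0.783 mg/dL

0.78 mg/dL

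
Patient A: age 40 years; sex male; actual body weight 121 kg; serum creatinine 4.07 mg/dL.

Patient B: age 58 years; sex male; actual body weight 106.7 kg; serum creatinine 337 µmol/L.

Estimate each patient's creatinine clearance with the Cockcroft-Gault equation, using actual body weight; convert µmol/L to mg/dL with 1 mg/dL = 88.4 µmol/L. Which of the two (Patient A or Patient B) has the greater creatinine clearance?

Patient A

Patient A: CrCl = (140 − 40) × 121 / (72 × 4.07) = 12100.0 / 293.04 ≈ 41.3 mL/min
Patient B: SCr = 337 / 88.4 = 3.812 mg/dL
Patient B: CrCl = (140 − 58) × 106.7 / (72 × 3.812) = 8749.4 / 274.46 ≈ 31.9 mL/min
41.3 vs 31.9 mL/min → Patient A is higher.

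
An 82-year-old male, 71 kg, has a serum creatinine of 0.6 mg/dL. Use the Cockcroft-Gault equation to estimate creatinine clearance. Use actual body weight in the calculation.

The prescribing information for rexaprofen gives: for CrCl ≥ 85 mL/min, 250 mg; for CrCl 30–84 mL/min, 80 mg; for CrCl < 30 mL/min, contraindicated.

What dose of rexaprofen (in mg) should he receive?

250 mg

CrCl = (140 − 82) × 71 / (72 × 0.6) = 4118.0 / 43.20 ≈ 95.3 mL/min
CrCl ≈ 95 mL/min → bracket ≥ 85 mL/min.
Dose for this bracket: 250 mg.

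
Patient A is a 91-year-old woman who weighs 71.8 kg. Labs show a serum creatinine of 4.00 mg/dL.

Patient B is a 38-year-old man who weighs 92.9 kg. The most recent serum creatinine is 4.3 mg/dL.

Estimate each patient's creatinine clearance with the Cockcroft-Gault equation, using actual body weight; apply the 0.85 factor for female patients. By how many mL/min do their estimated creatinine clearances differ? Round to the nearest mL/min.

20 mL/min

Patient A: CrCl = (140 − 91) × 71.8 / (72 × 4) × 0.85 = 3518.2 / 288.00 × 0.85 ≈ 10.4 mL/min
Patient B: CrCl = (140 − 38) × 92.9 / (72 × 4.3) = 9475.8 / 309.60 ≈ 30.6 mL/min
|10.4 − 30.6| = 20.2 mL/min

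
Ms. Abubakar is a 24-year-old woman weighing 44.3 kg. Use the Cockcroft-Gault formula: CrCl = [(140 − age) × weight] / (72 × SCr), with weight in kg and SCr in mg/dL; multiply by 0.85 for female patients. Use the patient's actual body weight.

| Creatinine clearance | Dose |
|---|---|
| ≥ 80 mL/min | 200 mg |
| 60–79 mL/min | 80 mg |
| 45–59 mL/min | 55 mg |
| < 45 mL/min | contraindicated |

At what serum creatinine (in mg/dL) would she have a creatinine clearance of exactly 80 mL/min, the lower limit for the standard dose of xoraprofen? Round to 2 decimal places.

Standard dose requires CrCl ≥ 80 mL/min.
Set (140 − 24) × 44.3 × 0.85 / (72 × SCr) = 80
SCr = (140 − 24) × 44.3 × 0.85 / (72 × 80) = 0.758 mg/dL

0.76 mg/dL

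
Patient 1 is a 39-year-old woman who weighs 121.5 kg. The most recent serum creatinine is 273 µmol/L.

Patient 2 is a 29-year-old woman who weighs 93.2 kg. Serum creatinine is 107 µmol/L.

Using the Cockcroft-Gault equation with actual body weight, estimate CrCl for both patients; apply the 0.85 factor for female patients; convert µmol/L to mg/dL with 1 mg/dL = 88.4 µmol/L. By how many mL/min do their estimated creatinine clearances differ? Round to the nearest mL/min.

54 mL/min

Patient 1: SCr = 273 / 88.4 = 3.088 mg/dL
Patient 1: CrCl = (140 − 39) × 121.5 / (72 × 3.088) × 0.85 = 12271.5 / 222.34 × 0.85 ≈ 46.9 mL/min
Patient 2: SCr = 107 / 88.4 = 1.21 mg/dL
Patient 2: CrCl = (140 − 29) × 93.2 / (72 × 1.21) × 0.85 = 10345.2 / 87.12 × 0.85 ≈ 100.9 mL/min
|46.9 − 100.9| = 54.0 mL/min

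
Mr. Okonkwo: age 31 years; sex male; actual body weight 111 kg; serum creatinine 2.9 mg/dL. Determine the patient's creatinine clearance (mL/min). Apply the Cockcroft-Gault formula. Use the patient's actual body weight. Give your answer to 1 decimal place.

CrCl = (140 − 31) × 111 / (72 × 2.9) = 12099.0 / 208.80 ≈ 57.9 mL/min

57.9 mL/min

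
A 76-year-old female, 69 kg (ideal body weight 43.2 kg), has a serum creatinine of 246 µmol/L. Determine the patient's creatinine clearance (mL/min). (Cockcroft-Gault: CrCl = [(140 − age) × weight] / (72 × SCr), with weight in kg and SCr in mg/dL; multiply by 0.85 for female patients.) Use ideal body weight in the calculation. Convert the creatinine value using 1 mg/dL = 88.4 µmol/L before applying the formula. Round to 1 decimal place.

SCr = 246 / 88.4 = 2.783 mg/dL
CrCl = (140 − 76) × 43.2 / (72 × 2.783) × 0.85 = 2764.8 / 200.38 × 0.85 ≈ 11.7 mL/min

11.7 mL/min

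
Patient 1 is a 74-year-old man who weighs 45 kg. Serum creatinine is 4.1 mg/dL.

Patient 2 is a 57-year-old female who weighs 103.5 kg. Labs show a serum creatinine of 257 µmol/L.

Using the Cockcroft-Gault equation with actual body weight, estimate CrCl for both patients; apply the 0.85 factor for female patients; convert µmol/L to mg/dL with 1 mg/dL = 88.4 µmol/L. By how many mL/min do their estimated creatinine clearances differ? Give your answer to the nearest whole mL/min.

25 mL/min

Patient 1: CrCl = (140 − 74) × 45 / (72 × 4.1) = 2970.0 / 295.20 ≈ 10.1 mL/min
Patient 2: SCr = 257 / 88.4 = 2.907 mg/dL
Patient 2: CrCl = (140 − 57) × 103.5 / (72 × 2.907) × 0.85 = 8590.5 / 209.30 × 0.85 ≈ 34.9 mL/min
|10.1 − 34.9| = 24.8 mL/min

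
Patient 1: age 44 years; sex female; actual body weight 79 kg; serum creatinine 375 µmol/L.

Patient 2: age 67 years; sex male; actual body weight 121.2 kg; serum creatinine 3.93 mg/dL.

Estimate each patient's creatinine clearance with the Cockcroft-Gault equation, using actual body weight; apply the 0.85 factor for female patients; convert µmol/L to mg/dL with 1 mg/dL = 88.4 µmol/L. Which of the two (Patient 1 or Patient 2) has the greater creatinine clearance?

Patient 1: SCr = 375 / 88.4 = 4.242 mg/dL
Patient 1: CrCl = (140 − 44) × 79 / (72 × 4.242) × 0.85 = 7584.0 / 305.42 × 0.85 ≈ 21.1 mL/min
Patient 2: CrCl = (140 − 67) × 121.2 / (72 × 3.93) = 8847.6 / 282.96 ≈ 31.3 mL/min
21.1 vs 31.3 mL/min → Patient 2 is higher.

Patient 2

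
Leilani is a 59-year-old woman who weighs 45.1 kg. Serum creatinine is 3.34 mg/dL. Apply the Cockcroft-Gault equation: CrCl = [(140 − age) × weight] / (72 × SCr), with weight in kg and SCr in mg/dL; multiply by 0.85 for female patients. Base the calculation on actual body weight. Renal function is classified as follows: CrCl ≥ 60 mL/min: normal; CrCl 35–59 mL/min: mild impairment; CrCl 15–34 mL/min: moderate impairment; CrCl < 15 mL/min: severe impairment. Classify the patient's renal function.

CrCl = (140 − 59) × 45.1 / (72 × 3.34) × 0.85 = 3653.1 / 240.48 × 0.85 ≈ 12.9 mL/min
13 mL/min falls in the 'severe impairment' range.

severe impairment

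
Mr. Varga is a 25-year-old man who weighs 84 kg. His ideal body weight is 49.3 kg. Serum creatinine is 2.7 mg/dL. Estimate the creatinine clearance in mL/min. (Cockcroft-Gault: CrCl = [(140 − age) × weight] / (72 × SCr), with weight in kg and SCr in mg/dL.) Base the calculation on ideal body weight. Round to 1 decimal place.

29.2 mL/min

CrCl = (140 − 25) × 49.3 / (72 × 2.7) = 5669.5 / 194.40 ≈ 29.2 mL/min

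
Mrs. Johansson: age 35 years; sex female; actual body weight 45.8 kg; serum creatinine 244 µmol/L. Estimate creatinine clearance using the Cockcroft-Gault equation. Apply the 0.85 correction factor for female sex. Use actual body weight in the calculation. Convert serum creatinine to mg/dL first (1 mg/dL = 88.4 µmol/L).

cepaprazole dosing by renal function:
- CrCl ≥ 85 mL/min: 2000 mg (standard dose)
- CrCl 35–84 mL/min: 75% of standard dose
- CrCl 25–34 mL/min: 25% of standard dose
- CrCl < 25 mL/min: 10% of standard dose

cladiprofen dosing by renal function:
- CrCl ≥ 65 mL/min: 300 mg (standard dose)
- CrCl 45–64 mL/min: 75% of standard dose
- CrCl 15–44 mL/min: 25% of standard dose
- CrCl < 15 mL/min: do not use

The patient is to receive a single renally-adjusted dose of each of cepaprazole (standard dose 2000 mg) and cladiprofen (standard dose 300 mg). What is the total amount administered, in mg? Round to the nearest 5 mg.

SCr = 244 / 88.4 = 2.76 mg/dL
CrCl = (140 − 35) × 45.8 / (72 × 2.76) × 0.85 = 4809.0 / 198.72 × 0.85 ≈ 20.6 mL/min
CrCl ≈ 21 mL/min.
cepaprazole: < 25 mL/min → 10% of 2000 mg = 200 mg.
cladiprofen: 15–44 mL/min → 25% of 300 mg = 75 mg.
Total = 200 + 75 = 275 mg.

275 mg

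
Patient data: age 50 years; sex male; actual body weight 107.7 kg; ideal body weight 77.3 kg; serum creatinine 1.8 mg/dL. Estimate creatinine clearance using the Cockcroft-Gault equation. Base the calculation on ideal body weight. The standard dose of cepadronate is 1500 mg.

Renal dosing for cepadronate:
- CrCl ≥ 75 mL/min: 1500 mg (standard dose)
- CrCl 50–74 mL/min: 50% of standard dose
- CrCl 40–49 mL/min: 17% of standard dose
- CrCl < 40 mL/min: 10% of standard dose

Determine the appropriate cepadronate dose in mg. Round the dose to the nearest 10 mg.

CrCl = (140 − 50) × 77.3 / (72 × 1.8) = 6957.0 / 129.60 ≈ 53.7 mL/min
CrCl ≈ 54 mL/min → bracket 50–74 mL/min.
50% of 1500 mg = 750 mg

750 mg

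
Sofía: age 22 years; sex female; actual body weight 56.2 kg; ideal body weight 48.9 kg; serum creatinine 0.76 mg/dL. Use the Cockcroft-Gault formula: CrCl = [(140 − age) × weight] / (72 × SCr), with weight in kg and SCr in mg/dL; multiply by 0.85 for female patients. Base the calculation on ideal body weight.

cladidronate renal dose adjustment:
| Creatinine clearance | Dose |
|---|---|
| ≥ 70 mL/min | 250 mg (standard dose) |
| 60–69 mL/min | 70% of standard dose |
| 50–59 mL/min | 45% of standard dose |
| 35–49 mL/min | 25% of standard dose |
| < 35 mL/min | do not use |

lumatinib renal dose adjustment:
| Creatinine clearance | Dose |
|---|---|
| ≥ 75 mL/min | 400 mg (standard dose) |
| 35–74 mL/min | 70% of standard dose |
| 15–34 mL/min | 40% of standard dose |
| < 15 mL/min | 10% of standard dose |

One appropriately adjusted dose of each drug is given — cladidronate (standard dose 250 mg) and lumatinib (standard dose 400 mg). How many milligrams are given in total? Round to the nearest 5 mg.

CrCl = (140 − 22) × 48.9 / (72 × 0.76) × 0.85 = 5770.2 / 54.72 × 0.85 ≈ 89.6 mL/min
CrCl ≈ 90 mL/min.
cladidronate: ≥ 70 mL/min → 100% of 250 mg = 250 mg.
lumatinib: ≥ 75 mL/min → 100% of 400 mg = 400 mg.
Total = 250 + 400 = 650 mg.

650 mg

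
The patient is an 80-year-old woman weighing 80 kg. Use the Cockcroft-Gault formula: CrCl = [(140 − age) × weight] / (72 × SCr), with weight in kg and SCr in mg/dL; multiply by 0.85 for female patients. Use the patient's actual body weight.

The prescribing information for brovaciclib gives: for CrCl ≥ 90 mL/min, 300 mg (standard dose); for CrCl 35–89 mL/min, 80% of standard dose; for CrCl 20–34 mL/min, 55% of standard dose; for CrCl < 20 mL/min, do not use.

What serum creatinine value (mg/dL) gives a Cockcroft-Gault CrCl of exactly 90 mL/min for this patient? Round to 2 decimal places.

0.63 mg/dL

Standard dose requires CrCl ≥ 90 mL/min.
Set (140 − 80) × 80 × 0.85 / (72 × SCr) = 90
SCr = (140 − 80) × 80 × 0.85 / (72 × 90) = 0.630 mg/dL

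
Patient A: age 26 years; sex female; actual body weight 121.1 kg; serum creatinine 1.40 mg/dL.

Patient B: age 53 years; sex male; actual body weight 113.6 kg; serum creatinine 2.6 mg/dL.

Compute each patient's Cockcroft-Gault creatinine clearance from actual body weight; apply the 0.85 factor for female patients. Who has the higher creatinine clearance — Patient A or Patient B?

Patient A: CrCl = (140 − 26) × 121.1 / (72 × 1.4) × 0.85 = 13805.4 / 100.80 × 0.85 ≈ 116.4 mL/min
Patient B: CrCl = (140 − 53) × 113.6 / (72 × 2.6) = 9883.2 / 187.20 ≈ 52.8 mL/min
116.4 vs 52.8 mL/min → Patient A is higher.

Patient A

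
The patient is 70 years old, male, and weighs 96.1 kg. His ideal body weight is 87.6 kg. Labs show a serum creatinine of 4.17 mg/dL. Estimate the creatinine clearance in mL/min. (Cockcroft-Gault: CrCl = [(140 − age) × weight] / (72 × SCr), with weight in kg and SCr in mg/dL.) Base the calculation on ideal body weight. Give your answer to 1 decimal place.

20.4 mL/min

CrCl = (140 − 70) × 87.6 / (72 × 4.17) = 6132.0 / 300.24 ≈ 20.4 mL/min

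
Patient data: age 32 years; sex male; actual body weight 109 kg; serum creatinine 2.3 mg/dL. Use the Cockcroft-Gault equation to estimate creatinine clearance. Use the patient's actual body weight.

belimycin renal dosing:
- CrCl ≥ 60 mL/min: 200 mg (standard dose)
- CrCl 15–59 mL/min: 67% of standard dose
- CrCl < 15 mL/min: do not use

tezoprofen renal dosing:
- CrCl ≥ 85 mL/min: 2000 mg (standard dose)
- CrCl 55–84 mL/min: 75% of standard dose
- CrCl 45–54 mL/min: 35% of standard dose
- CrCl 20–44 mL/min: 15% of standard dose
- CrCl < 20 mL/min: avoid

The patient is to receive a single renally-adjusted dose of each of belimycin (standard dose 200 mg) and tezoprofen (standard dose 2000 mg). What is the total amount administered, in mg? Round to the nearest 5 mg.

CrCl = (140 − 32) × 109 / (72 × 2.3) = 11772.0 / 165.60 ≈ 71.1 mL/min
CrCl ≈ 71 mL/min.
belimycin: ≥ 60 mL/min → 100% of 200 mg = 200 mg.
tezoprofen: 55–84 mL/min → 75% of 2000 mg = 1500 mg.
Total = 200 + 1500 = 1700 mg.

1700 mg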